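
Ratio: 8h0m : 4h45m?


Duration 1: 480 minutes
Duration 2: 285 minutes
Ratio = 480:285
GCD = 15
Simplified = 32:19
As a decimal: 32/19 ≈ 1.68

32:19 (1.68)


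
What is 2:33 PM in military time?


Input: 2:33 PM
PM: 2 + 12 = 14

14:33


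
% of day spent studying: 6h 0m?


25.0%

Time: 360 minutes
Day: 1440 minutes
Percentage = (360/1440) × 100 = 25.0%


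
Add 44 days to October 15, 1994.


November 28, 1994

Start: October 15, 1994
Add 44 days
October 15 → November 1: 31 - 15 + 1 = 17 days (44 - 17 = 27 left)
November 1 + 27 = November 28, 1994


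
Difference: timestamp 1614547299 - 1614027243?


Difference = 1614547299 - 1614027243 = 520056 seconds
In hours: 520056 / 3600 ≈ 144.5
In days: 520056 / 86400 ≈ 6.02

520056 seconds (144.5 hours / 6.02 days)


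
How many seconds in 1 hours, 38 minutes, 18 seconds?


5898 seconds

Hours: 1 × 3600 = 3600
Minutes: 38 × 60 = 2280
Seconds: 18
Total = 3600 + 2280 + 18 = 5898


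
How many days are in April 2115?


Month: April (month 4)
April has 30 days

30 days


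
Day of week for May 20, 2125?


Sunday

Zeller's congruence:
q=20, m=5, k=25, j=21
h = (20 + ⌊13×6/5⌋ + 25 + ⌊25/4⌋ + ⌊21/4⌋ - 2×21) mod 7
= (20 + 15 + 25 + 6 + 5 - 42) mod 7
= 29 mod 7 = 1
h=1 → Sunday


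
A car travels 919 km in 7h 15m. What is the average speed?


Distance: 919 km
Time: 7h 15m = 435 min = 435/60 = 29/4 hours
Speed = 919 ÷ (29/4) = 919 × 4 / 29 = 3676/29 ≈ 126.8 km/h

126.8 km/h


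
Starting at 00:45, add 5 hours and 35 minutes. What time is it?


Start: 45 minutes from midnight
Add: 335 minutes
Total: 380 minutes
Hours: 380 ÷ 60 = 6 remainder 20

06:20


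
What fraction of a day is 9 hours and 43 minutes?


0.4049 (40.49%)

Total minutes: 9×60 + 43 = 583
Day = 24×60 = 1440 minutes
Fraction = 583/1440 ≈ 0.4049
As a percentage: 583/1440 × 100 ≈ 40.49%


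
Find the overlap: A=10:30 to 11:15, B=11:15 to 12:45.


Meeting A: 630-675 (in minutes from midnight)
Meeting B: 675-765
Overlap start = max(630, 675) = 675
Overlap end = min(675, 765) = 675
Overlap = max(0, 675 - 675) = 0 min

0 minutes


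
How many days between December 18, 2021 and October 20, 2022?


From December 18, 2021 to October 20, 2022
Rest of December 2021: 31 - 18 = 13
Full months: January 31, February 2022 28, March 31, April 30, May 31, June 30, July 31, August 31, September 30
Days into October 2022: 20
Total = 13 + 31 + 28 + 31 + 30 + 31 + 30 + 31 + 31 + 30 + 20 = 306 days

306 days


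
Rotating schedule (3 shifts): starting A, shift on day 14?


Shift B

Shifts: A, B, C
Start: A (index 0)
Day 14: (0 + 14 - 1) mod 3
= 13 mod 3
= 1
Index 1 → shift B


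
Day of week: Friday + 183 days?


Start: Friday (index 4)
(4 + 183) mod 7
= 187 mod 7
= 5
Index 5 → Saturday

Saturday


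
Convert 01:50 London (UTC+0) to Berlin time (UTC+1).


Time difference = UTC+1 - UTC+0 = +1 hours
New hour = (1 + 1) mod 24
= 2 mod 24 = 2
Minutes unchanged → 02:50

02:50


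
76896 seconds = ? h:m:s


21h 21m 36s

Hours: 76896 ÷ 3600 = 21 remainder 1296
Minutes: 1296 ÷ 60 = 21 remainder 36
Seconds: 36


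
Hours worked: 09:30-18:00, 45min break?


Total time = (18×60+0) - (9×60+30)
= 1080 - 570 = 510 min
Minus break: 510 - 45 = 465 min
= 7h 45m

7h 45m (465 minutes)


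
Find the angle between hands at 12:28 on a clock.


154.0°

Hour hand (12 ≡ 0 on the dial): 0×30 + 28×0.5 = 14.0°
Minute hand = 28×6 = 168°
Difference = |14.0 - 168| = 154.0°


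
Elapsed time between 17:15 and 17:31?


End time in minutes: 17×60 + 31 = 1051
Start time in minutes: 17×60 + 15 = 1035
Difference = 1051 - 1035 = 16 minutes
= 0 hours 16 minutes

0h 16m


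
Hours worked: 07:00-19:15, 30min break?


Total time = (19×60+15) - (7×60+0)
= 1155 - 420 = 735 min
Minus break: 735 - 30 = 705 min
= 11h 45m

11h 45m (705 minutes)


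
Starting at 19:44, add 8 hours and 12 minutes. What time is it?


Start: 1184 minutes from midnight
Add: 492 minutes
Total: 1676 minutes
Hours: 1676 ÷ 60 = 27 remainder 56
27 ≥ 24 → 27 - 24 = 3 (next day)

03:56 (next day)


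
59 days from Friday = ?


Start: Friday (index 4)
(4 + 59) mod 7
= 63 mod 7
= 0
Index 0 → Monday

Monday


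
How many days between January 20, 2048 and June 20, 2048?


From January 20, 2048 to June 20, 2048
Rest of January 2048: 31 - 20 = 11
Full months: February 2048 29, March 31, April 30, May 31
Days into June 2048: 20
Total = 11 + 29 + 31 + 30 + 31 + 20 = 152 days

152 days


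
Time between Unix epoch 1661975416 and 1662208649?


Difference = 1662208649 - 1661975416 = 233233 seconds
In hours: 233233 / 3600 ≈ 64.8
In days: 233233 / 86400 ≈ 2.70

233233 seconds (64.8 hours / 2.70 days)


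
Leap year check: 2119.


No

Rules: divisible by 4 AND (not by 100 OR by 400)
2119 ÷ 4 = 529 remainder 3 → not divisible by 4
Not divisible by 4 → not a leap year


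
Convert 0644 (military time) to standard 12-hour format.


6:44 AM

Hour: 6
6 < 12 → AM


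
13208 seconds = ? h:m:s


Hours: 13208 ÷ 3600 = 3 remainder 2408
Minutes: 2408 ÷ 60 = 40 remainder 8
Seconds: 8

3h 40m 8s


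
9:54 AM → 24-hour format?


09:54

Input: 9:54 AM
AM hour stays: 9


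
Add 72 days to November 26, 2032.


Start: November 26, 2032
Add 72 days
November 26 → December 1: 30 - 26 + 1 = 5 days (72 - 5 = 67 left)
December 1 → January 1: 31 - 1 + 1 = 31 days (67 - 31 = 36 left)
January 1 → February 1: 31 - 1 + 1 = 31 days (36 - 31 = 5 left)
February 1 + 5 = February 6, 2033

February 6, 2033


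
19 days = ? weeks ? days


2 weeks 5 days

Weeks: 19 ÷ 7 = 2 remainder 5


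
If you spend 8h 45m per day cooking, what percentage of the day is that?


Time: 525 minutes
Day: 1440 minutes
Percentage = (525/1440) × 100 ≈ 36.5%

36.5%


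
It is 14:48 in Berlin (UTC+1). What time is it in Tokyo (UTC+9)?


Time difference = UTC+9 - UTC+1 = +8 hours
New hour = (14 + 8) mod 24
= 22 mod 24 = 22
Minutes unchanged → 22:48

22:48


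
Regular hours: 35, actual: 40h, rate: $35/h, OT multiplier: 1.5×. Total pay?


$1487.50

Regular: 35h × $35 = $1225.00
Overtime: 40 - 35 = 5h
OT pay: 5h × $35 × 1.5 = $262.50
Total = $1225.00 + $262.50 = $1487.50


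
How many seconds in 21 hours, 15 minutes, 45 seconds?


Hours: 21 × 3600 = 75600
Minutes: 15 × 60 = 900
Seconds: 45
Total = 75600 + 900 + 45 = 76545

76545 seconds


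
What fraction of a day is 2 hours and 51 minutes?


Total minutes: 2×60 + 51 = 171
Day = 24×60 = 1440 minutes
Fraction = 171/1440 ≈ 0.1188
As a percentage: 171/1440 × 100 ≈ 11.88%

0.1188 (11.88%)


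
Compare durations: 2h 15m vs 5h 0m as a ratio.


9:20 (0.45)

Duration 1: 135 minutes
Duration 2: 300 minutes
Ratio = 135:300
GCD = 15
Simplified = 9:20
As a decimal: 9/20 = 0.45


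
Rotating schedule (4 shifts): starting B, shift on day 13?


Shift B

Shifts: A, B, C, D
Start: B (index 1)
Day 13: (1 + 13 - 1) mod 4
= 13 mod 4
= 1
Index 1 → shift B


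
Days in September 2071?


Month: September (month 9)
September has 30 days

30 days


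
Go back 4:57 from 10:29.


Start: 629 minutes from midnight
Subtract: 297 minutes
Remaining: 629 - 297 = 332
Hours: 5, Minutes: 32

05:32


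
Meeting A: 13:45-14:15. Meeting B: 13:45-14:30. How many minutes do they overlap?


30 minutes

Meeting A: 825-855 (in minutes from midnight)
Meeting B: 825-870
Overlap start = max(825, 825) = 825
Overlap end = min(855, 870) = 855
Overlap = max(0, 855 - 825) = 30 min


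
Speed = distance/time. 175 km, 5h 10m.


33.9 km/h

Distance: 175 km
Time: 5h 10m = 310 min = 310/60 = 31/6 hours
Speed = 175 ÷ (31/6) = 175 × 6 / 31 = 1050/31 ≈ 33.9 km/h


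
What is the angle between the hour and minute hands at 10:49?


30.5°

Hour hand = 10×30 + 49×0.5 = 324.5°
Minute hand = 49×6 = 294°
Difference = |324.5 - 294| = 30.5°


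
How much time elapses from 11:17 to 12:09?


End time in minutes: 12×60 + 9 = 729
Start time in minutes: 11×60 + 17 = 677
Difference = 729 - 677 = 52 minutes
= 0 hours 52 minutes

0h 52m


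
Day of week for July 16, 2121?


Zeller's congruence:
q=16, m=7, k=21, j=21
h = (16 + ⌊13×8/5⌋ + 21 + ⌊21/4⌋ + ⌊21/4⌋ - 2×21) mod 7
= (16 + 20 + 21 + 5 + 5 - 42) mod 7
= 25 mod 7 = 4
h=4 → Wednesday

Wednesday


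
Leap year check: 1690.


No

Rules: divisible by 4 AND (not by 100 OR by 400)
1690 ÷ 4 = 422 remainder 2 → not divisible by 4
Not divisible by 4 → not a leap year


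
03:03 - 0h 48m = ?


Start: 183 minutes from midnight
Subtract: 48 minutes
Remaining: 183 - 48 = 135
Hours: 2, Minutes: 15

02:15


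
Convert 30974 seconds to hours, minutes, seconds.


Hours: 30974 ÷ 3600 = 8 remainder 2174
Minutes: 2174 ÷ 60 = 36 remainder 14
Seconds: 14

8h 36m 14s


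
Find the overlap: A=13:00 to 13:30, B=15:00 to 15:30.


Meeting A: 780-810 (in minutes from midnight)
Meeting B: 900-930
Overlap start = max(780, 900) = 900
Overlap end = min(810, 930) = 810
Overlap = max(0, 810 - 900) = 0 min

0 minutes


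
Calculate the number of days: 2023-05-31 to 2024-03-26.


From May 31, 2023 to March 26, 2024
Rest of May 2023: 31 - 31 = 0
Full months: June 30, July 31, August 31, September 30, October 31, November 30, December 31, January 31, February 2024 29
Days into March 2024: 26
Total = 0 + 30 + 31 + 31 + 30 + 31 + 30 + 31 + 31 + 29 + 26 = 300 days

300 days


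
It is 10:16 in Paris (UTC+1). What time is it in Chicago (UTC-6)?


Time difference = UTC-6 - UTC+1 = -7 hours
New hour = (10 -7) mod 24
= 3 mod 24 = 3
Minutes unchanged → 03:16

03:16


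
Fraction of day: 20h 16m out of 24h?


0.8444 (84.44%)

Total minutes: 20×60 + 16 = 1216
Day = 24×60 = 1440 minutes
Fraction = 1216/1440 ≈ 0.8444
As a percentage: 1216/1440 × 100 ≈ 84.44%


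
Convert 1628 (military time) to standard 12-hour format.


4:28 PM

Hour: 16
16 - 12 = 4 → PM


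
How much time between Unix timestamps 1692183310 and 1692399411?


Difference = 1692399411 - 1692183310 = 216101 seconds
In hours: 216101 / 3600 ≈ 60.0
In days: 216101 / 86400 ≈ 2.50

216101 seconds (60.0 hours / 2.50 days)


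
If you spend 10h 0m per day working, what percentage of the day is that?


41.7%

Time: 600 minutes
Day: 1440 minutes
Percentage = (600/1440) × 100 ≈ 41.7%


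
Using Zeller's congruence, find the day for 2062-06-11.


Zeller's congruence:
q=11, m=6, k=62, j=20
h = (11 + ⌊13×7/5⌋ + 62 + ⌊62/4⌋ + ⌊20/4⌋ - 2×20) mod 7
= (11 + 18 + 62 + 15 + 5 - 40) mod 7
= 71 mod 7 = 1
h=1 → Sunday

Sunday


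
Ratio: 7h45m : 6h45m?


Duration 1: 465 minutes
Duration 2: 405 minutes
Ratio = 465:405
GCD = 15
Simplified = 31:27
As a decimal: 31/27 ≈ 1.15

31:27 (1.15)


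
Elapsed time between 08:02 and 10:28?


End time in minutes: 10×60 + 28 = 628
Start time in minutes: 8×60 + 2 = 482
Difference = 628 - 482 = 146 minutes
= 2 hours 26 minutes

2h 26m


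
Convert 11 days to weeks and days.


1 weeks 4 days

Weeks: 11 ÷ 7 = 1 remainder 4


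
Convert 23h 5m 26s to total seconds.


Hours: 23 × 3600 = 82800
Minutes: 5 × 60 = 300
Seconds: 26
Total = 82800 + 300 + 26 = 83126

83126 seconds


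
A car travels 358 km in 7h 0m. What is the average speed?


51.1 km/h

Distance: 358 km
Time: 7 hours
Speed = 358 / 7 ≈ 51.1 km/h


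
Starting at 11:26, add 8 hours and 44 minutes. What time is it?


Start: 686 minutes from midnight
Add: 524 minutes
Total: 1210 minutes
Hours: 1210 ÷ 60 = 20 remainder 10

20:10


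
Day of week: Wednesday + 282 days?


Start: Wednesday (index 2)
(2 + 282) mod 7
= 284 mod 7
= 4
Index 4 → Friday

Friday


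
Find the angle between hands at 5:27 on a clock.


Hour hand = 5×30 + 27×0.5 = 163.5°
Minute hand = 27×6 = 162°
Difference = |163.5 - 162| = 1.5°

1.5°


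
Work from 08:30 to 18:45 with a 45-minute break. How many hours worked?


Total time = (18×60+45) - (8×60+30)
= 1125 - 510 = 615 min
Minus break: 615 - 45 = 570 min
= 9h 30m

9h 30m (570 minutes)


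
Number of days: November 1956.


Month: November (month 11)
November has 30 days

30 days


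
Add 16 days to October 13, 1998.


Start: October 13, 1998
Add 16 days
October 13 + 16 = October 29, 1998

October 29, 1998


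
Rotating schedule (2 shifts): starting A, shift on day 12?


Shift B

Shifts: A, B
Start: A (index 0)
Day 12: (0 + 12 - 1) mod 2
= 11 mod 2
= 1
Index 1 → shift B


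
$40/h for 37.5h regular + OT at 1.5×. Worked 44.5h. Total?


Regular: 37.5h × $40 = $1500.00
Overtime: 44.5 - 37.5 = 7.0h
OT pay: 7.0h × $40 × 1.5 = $420.00
Total = $1500.00 + $420.00 = $1920.00

$1920.00


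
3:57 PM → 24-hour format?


Input: 3:57 PM
PM: 3 + 12 = 15

15:57


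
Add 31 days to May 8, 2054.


June 8, 2054

Start: May 8, 2054
Add 31 days
May 8 → June 1: 31 - 8 + 1 = 24 days (31 - 24 = 7 left)
June 1 + 7 = June 8, 2054


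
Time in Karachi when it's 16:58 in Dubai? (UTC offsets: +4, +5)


Time difference = UTC+5 - UTC+4 = +1 hours
New hour = (16 + 1) mod 24
= 17 mod 24 = 17
Minutes unchanged → 17:58

17:58


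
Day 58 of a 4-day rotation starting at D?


Shifts: A, B, C, D
Start: D (index 3)
Day 58: (3 + 58 - 1) mod 4
= 60 mod 4
= 0
Index 0 → shift A

Shift A


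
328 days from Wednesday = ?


Start: Wednesday (index 2)
(2 + 328) mod 7
= 330 mod 7
= 1
Index 1 → Tuesday

Tuesday


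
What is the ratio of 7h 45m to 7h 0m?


31:28 (1.11)

Duration 1: 465 minutes
Duration 2: 420 minutes
Ratio = 465:420
GCD = 15
Simplified = 31:28
As a decimal: 31/28 ≈ 1.11


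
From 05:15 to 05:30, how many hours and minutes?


0h 15m

End time in minutes: 5×60 + 30 = 330
Start time in minutes: 5×60 + 15 = 315
Difference = 330 - 315 = 15 minutes
= 0 hours 15 minutes


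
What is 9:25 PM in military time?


21:25

Input: 9:25 PM
PM: 9 + 12 = 21


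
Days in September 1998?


Month: September (month 9)
September has 30 days

30 days


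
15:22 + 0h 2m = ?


Start: 922 minutes from midnight
Add: 2 minutes
Total: 924 minutes
Hours: 924 ÷ 60 = 15 remainder 24

15:24


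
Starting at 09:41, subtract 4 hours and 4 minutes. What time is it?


Start: 581 minutes from midnight
Subtract: 244 minutes
Remaining: 581 - 244 = 337
Hours: 5, Minutes: 37

05:37


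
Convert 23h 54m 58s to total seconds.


86098 seconds

Hours: 23 × 3600 = 82800
Minutes: 54 × 60 = 3240
Seconds: 58
Total = 82800 + 3240 + 58 = 86098


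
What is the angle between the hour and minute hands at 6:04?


Hour hand = 6×30 + 4×0.5 = 182.0°
Minute hand = 4×6 = 24°
Difference = |182.0 - 24| = 158.0°

158.0°


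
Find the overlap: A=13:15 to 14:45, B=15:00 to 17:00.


Meeting A: 795-885 (in minutes from midnight)
Meeting B: 900-1020
Overlap start = max(795, 900) = 900
Overlap end = min(885, 1020) = 885
Overlap = max(0, 885 - 900) = 0 min

0 minutes


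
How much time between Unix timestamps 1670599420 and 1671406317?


806897 seconds (224.1 hours / 9.34 days)

Difference = 1671406317 - 1670599420 = 806897 seconds
In hours: 806897 / 3600 ≈ 224.1
In days: 806897 / 86400 ≈ 9.34


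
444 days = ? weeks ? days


Weeks: 444 ÷ 7 = 63 remainder 3

63 weeks 3 days


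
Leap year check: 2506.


Rules: divisible by 4 AND (not by 100 OR by 400)
2506 ÷ 4 = 626 remainder 2 → not divisible by 4
Not divisible by 4 → not a leap year

No


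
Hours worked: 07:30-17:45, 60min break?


Total time = (17×60+45) - (7×60+30)
= 1065 - 450 = 615 min
Minus break: 615 - 60 = 555 min
= 9h 15m

9h 15m (555 minutes)


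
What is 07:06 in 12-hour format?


Hour: 7
7 < 12 → AM

7:06 AM


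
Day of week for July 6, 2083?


Zeller's congruence:
q=6, m=7, k=83, j=20
h = (6 + ⌊13×8/5⌋ + 83 + ⌊83/4⌋ + ⌊20/4⌋ - 2×20) mod 7
= (6 + 20 + 83 + 20 + 5 - 40) mod 7
= 94 mod 7 = 3
h=3 → Tuesday

Tuesday


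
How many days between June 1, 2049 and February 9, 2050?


From June 1, 2049 to February 9, 2050
Rest of June 2049: 30 - 1 = 29
Full months: July 31, August 31, September 30, October 31, November 30, December 31, January 31
Days into February 2050: 9
Total = 29 + 31 + 31 + 30 + 31 + 30 + 31 + 31 + 9 = 253 days

253 days


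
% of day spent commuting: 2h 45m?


Time: 165 minutes
Day: 1440 minutes
Percentage = (165/1440) × 100 ≈ 11.5%

11.5%


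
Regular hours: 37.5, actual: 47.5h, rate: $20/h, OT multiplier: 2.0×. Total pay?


Regular: 37.5h × $20 = $750.00
Overtime: 47.5 - 37.5 = 10.0h
OT pay: 10.0h × $20 × 2.0 = $400.00
Total = $750.00 + $400.00 = $1150.00

$1150.00


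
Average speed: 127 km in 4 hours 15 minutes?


29.9 km/h

Distance: 127 km
Time: 4h 15m = 255 min = 255/60 = 17/4 hours
Speed = 127 ÷ (17/4) = 127 × 4 / 17 = 508/17 ≈ 29.9 km/h


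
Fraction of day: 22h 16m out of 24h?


Total minutes: 22×60 + 16 = 1336
Day = 24×60 = 1440 minutes
Fraction = 1336/1440 ≈ 0.9278
As a percentage: 1336/1440 × 100 ≈ 92.78%

0.9278 (92.78%)


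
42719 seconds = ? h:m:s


11h 51m 59s

Hours: 42719 ÷ 3600 = 11 remainder 3119
Minutes: 3119 ÷ 60 = 51 remainder 59
Seconds: 59


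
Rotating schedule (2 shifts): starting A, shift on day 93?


Shift A

Shifts: A, B
Start: A (index 0)
Day 93: (0 + 93 - 1) mod 2
= 92 mod 2
= 0
Index 0 → shift A


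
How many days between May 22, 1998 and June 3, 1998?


From May 22, 1998 to June 3, 1998
Rest of May 1998: 31 - 22 = 9
Days into June 1998: 3
Total = 9 + 3 = 12 days

12 days


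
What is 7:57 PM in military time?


19:57

Input: 7:57 PM
PM: 7 + 12 = 19


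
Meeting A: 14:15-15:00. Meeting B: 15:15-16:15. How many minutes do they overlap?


Meeting A: 855-900 (in minutes from midnight)
Meeting B: 915-975
Overlap start = max(855, 915) = 915
Overlap end = min(900, 975) = 900
Overlap = max(0, 900 - 915) = 0 min

0 minutes


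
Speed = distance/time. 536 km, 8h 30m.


63.1 km/h

Distance: 536 km
Time: 8h 30m = 510 min = 510/60 = 17/2 hours
Speed = 536 ÷ (17/2) = 536 × 2 / 17 = 1072/17 ≈ 63.1 km/h


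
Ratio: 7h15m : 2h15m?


29:9 (3.22)

Duration 1: 435 minutes
Duration 2: 135 minutes
Ratio = 435:135
GCD = 15
Simplified = 29:9
As a decimal: 29/9 ≈ 3.22


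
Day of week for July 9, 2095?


Zeller's congruence:
q=9, m=7, k=95, j=20
h = (9 + ⌊13×8/5⌋ + 95 + ⌊95/4⌋ + ⌊20/4⌋ - 2×20) mod 7
= (9 + 20 + 95 + 23 + 5 - 40) mod 7
= 112 mod 7 = 0
h=0 → Saturday

Saturday


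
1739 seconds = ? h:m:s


0h 28m 59s

Hours: 1739 ÷ 3600 = 0 remainder 1739
Minutes: 1739 ÷ 60 = 28 remainder 59
Seconds: 59


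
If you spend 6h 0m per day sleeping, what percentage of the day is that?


Time: 360 minutes
Day: 1440 minutes
Percentage = (360/1440) × 100 = 25.0%

25.0%


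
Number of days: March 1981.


31 days

Month: March (month 3)
March has 31 days


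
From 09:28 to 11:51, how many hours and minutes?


End time in minutes: 11×60 + 51 = 711
Start time in minutes: 9×60 + 28 = 568
Difference = 711 - 568 = 143 minutes
= 2 hours 23 minutes

2h 23m


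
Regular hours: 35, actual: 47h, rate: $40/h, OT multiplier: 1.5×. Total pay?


Regular: 35h × $40 = $1400.00
Overtime: 47 - 35 = 12h
OT pay: 12h × $40 × 1.5 = $720.00
Total = $1400.00 + $720.00 = $2120.00

$2120.00


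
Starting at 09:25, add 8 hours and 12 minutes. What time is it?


Start: 565 minutes from midnight
Add: 492 minutes
Total: 1057 minutes
Hours: 1057 ÷ 60 = 17 remainder 37

17:37


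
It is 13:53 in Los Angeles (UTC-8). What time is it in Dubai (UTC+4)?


Time difference = UTC+4 - UTC-8 = +12 hours
New hour = (13 + 12) mod 24
= 25 mod 24 = 1
Minutes unchanged → 01:53; 25 ≥ 24 → next day

01:53 (next day)


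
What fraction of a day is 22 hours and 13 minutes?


0.9257 (92.57%)

Total minutes: 22×60 + 13 = 1333
Day = 24×60 = 1440 minutes
Fraction = 1333/1440 ≈ 0.9257
As a percentage: 1333/1440 × 100 ≈ 92.57%


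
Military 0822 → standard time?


8:22 AM

Hour: 8
8 < 12 → AM


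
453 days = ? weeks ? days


Weeks: 453 ÷ 7 = 64 remainder 5

64 weeks 5 days


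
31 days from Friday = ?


Monday

Start: Friday (index 4)
(4 + 31) mod 7
= 35 mod 7
= 0
Index 0 → Monday


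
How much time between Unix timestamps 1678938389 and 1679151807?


213418 seconds (59.3 hours / 2.47 days)

Difference = 1679151807 - 1678938389 = 213418 seconds
In hours: 213418 / 3600 ≈ 59.3
In days: 213418 / 86400 ≈ 2.47


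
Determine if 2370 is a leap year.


Rules: divisible by 4 AND (not by 100 OR by 400)
2370 ÷ 4 = 592 remainder 2 → not divisible by 4
Not divisible by 4 → not a leap year

No


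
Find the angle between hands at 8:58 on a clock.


79.0°

Hour hand = 8×30 + 58×0.5 = 269.0°
Minute hand = 58×6 = 348°
Difference = |269.0 - 348| = 79.0°


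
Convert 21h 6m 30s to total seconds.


Hours: 21 × 3600 = 75600
Minutes: 6 × 60 = 360
Seconds: 30
Total = 75600 + 360 + 30 = 75990

75990 seconds


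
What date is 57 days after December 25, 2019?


Start: December 25, 2019
Add 57 days
December 25 → January 1: 31 - 25 + 1 = 7 days (57 - 7 = 50 left)
January 1 → February 1: 31 - 1 + 1 = 31 days (50 - 31 = 19 left)
February 1 + 19 = February 20, 2020

February 20, 2020


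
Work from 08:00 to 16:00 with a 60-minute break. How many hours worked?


Total time = (16×60+0) - (8×60+0)
= 960 - 480 = 480 min
Minus break: 480 - 60 = 420 min
= 7h 0m

7h 0m (420 minutes)


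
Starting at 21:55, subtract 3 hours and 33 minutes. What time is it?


Start: 1315 minutes from midnight
Subtract: 213 minutes
Remaining: 1315 - 213 = 1102
Hours: 18, Minutes: 22

18:22


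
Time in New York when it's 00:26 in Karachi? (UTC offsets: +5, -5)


14:26 (previous day)

Time difference = UTC-5 - UTC+5 = -10 hours
New hour = (0 -10) mod 24
= -10 mod 24 = 14
Minutes unchanged → 14:26; -10 < 0 → previous day


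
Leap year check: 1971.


Rules: divisible by 4 AND (not by 100 OR by 400)
1971 ÷ 4 = 492 remainder 3 → not divisible by 4
Not divisible by 4 → not a leap year

No


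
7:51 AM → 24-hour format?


Input: 7:51 AM
AM hour stays: 7

07:51


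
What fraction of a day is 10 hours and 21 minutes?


Total minutes: 10×60 + 21 = 621
Day = 24×60 = 1440 minutes
Fraction = 621/1440 ≈ 0.4313
As a percentage: 621/1440 × 100 ≈ 43.13%

0.4313 (43.13%)


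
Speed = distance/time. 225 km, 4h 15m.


Distance: 225 km
Time: 4h 15m = 255 min = 255/60 = 17/4 hours
Speed = 225 ÷ (17/4) = 225 × 4 / 17 = 900/17 ≈ 52.9 km/h

52.9 km/h


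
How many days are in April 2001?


Month: April (month 4)
April has 30 days

30 days


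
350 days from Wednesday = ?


Start: Wednesday (index 2)
(2 + 350) mod 7
= 352 mod 7
= 2
Index 2 → Wednesday

Wednesday


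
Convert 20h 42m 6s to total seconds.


74526 seconds

Hours: 20 × 3600 = 72000
Minutes: 42 × 60 = 2520
Seconds: 6
Total = 72000 + 2520 + 6 = 74526


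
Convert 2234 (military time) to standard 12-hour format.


10:34 PM

Hour: 22
22 - 12 = 10 → PM


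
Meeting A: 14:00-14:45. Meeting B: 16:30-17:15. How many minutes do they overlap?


0 minutes

Meeting A: 840-885 (in minutes from midnight)
Meeting B: 990-1035
Overlap start = max(840, 990) = 990
Overlap end = min(885, 1035) = 885
Overlap = max(0, 885 - 990) = 0 min


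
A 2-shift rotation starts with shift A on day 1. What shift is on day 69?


Shifts: A, B
Start: A (index 0)
Day 69: (0 + 69 - 1) mod 2
= 68 mod 2
= 0
Index 0 → shift A

Shift A


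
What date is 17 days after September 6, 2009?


September 23, 2009

Start: September 6, 2009
Add 17 days
September 6 + 17 = September 23, 2009


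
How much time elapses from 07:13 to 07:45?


End time in minutes: 7×60 + 45 = 465
Start time in minutes: 7×60 + 13 = 433
Difference = 465 - 433 = 32 minutes
= 0 hours 32 minutes

0h 32m


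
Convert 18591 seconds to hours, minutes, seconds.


Hours: 18591 ÷ 3600 = 5 remainder 591
Minutes: 591 ÷ 60 = 9 remainder 51
Seconds: 51

5h 9m 51s


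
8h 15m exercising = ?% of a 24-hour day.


Time: 495 minutes
Day: 1440 minutes
Percentage = (495/1440) × 100 ≈ 34.4%

34.4%


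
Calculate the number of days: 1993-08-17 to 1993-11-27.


From August 17, 1993 to November 27, 1993
Rest of August 1993: 31 - 17 = 14
Full months: September 30, October 31
Days into November 1993: 27
Total = 14 + 30 + 31 + 27 = 102 days

102 days


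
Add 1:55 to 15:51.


17:46

Start: 951 minutes from midnight
Add: 115 minutes
Total: 1066 minutes
Hours: 1066 ÷ 60 = 17 remainder 46


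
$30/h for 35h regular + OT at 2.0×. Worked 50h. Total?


$1950.00

Regular: 35h × $30 = $1050.00
Overtime: 50 - 35 = 15h
OT pay: 15h × $30 × 2.0 = $900.00
Total = $1050.00 + $900.00 = $1950.00


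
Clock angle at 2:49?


Hour hand = 2×30 + 49×0.5 = 84.5°
Minute hand = 49×6 = 294°
Difference = |84.5 - 294| = 209.5°
Since > 180°: 360 - 209.5 = 150.5°

150.5°


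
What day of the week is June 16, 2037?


Zeller's congruence:
q=16, m=6, k=37, j=20
h = (16 + ⌊13×7/5⌋ + 37 + ⌊37/4⌋ + ⌊20/4⌋ - 2×20) mod 7
= (16 + 18 + 37 + 9 + 5 - 40) mod 7
= 45 mod 7 = 3
h=3 → Tuesday

Tuesday


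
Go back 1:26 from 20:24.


18:58

Start: 1224 minutes from midnight
Subtract: 86 minutes
Remaining: 1224 - 86 = 1138
Hours: 18, Minutes: 58


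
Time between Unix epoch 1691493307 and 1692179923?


686616 seconds (190.7 hours / 7.95 days)

Difference = 1692179923 - 1691493307 = 686616 seconds
In hours: 686616 / 3600 ≈ 190.7
In days: 686616 / 86400 ≈ 7.95


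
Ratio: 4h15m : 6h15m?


Duration 1: 255 minutes
Duration 2: 375 minutes
Ratio = 255:375
GCD = 15
Simplified = 17:25
As a decimal: 17/25 = 0.68

17:25 (0.68)


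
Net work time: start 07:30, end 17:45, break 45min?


9h 30m (570 minutes)

Total time = (17×60+45) - (7×60+30)
= 1065 - 450 = 615 min
Minus break: 615 - 45 = 570 min
= 9h 30m


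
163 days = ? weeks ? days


23 weeks 2 days

Weeks: 163 ÷ 7 = 23 remainder 2


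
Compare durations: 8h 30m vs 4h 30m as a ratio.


17:9 (1.89)

Duration 1: 510 minutes
Duration 2: 270 minutes
Ratio = 510:270
GCD = 30
Simplified = 17:9
As a decimal: 17/9 ≈ 1.89


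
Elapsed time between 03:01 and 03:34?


0h 33m

End time in minutes: 3×60 + 34 = 214
Start time in minutes: 3×60 + 1 = 181
Difference = 214 - 181 = 33 minutes
= 0 hours 33 minutes


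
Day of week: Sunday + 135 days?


Start: Sunday (index 6)
(6 + 135) mod 7
= 141 mod 7
= 1
Index 1 → Tuesday

Tuesday


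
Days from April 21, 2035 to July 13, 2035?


83 days

From April 21, 2035 to July 13, 2035
Rest of April 2035: 30 - 21 = 9
Full months: May 31, June 30
Days into July 2035: 13
Total = 9 + 31 + 30 + 13 = 83 days


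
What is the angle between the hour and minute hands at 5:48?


Hour hand = 5×30 + 48×0.5 = 174.0°
Minute hand = 48×6 = 288°
Difference = |174.0 - 288| = 114.0°

114.0°


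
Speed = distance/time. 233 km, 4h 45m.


49.1 km/h

Distance: 233 km
Time: 4h 45m = 285 min = 285/60 = 19/4 hours
Speed = 233 ÷ (19/4) = 233 × 4 / 19 = 932/19 ≈ 49.1 km/h


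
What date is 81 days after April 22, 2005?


July 12, 2005

Start: April 22, 2005
Add 81 days
April 22 → May 1: 30 - 22 + 1 = 9 days (81 - 9 = 72 left)
May 1 → June 1: 31 - 1 + 1 = 31 days (72 - 31 = 41 left)
June 1 → July 1: 30 - 1 + 1 = 30 days (41 - 30 = 11 left)
July 1 + 11 = July 12, 2005


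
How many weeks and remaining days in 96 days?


13 weeks 5 days

Weeks: 96 ÷ 7 = 13 remainder 5


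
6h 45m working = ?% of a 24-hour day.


Time: 405 minutes
Day: 1440 minutes
Percentage = (405/1440) × 100 ≈ 28.1%

28.1%


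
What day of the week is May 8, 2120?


Zeller's congruence:
q=8, m=5, k=20, j=21
h = (8 + ⌊13×6/5⌋ + 20 + ⌊20/4⌋ + ⌊21/4⌋ - 2×21) mod 7
= (8 + 15 + 20 + 5 + 5 - 42) mod 7
= 11 mod 7 = 4
h=4 → Wednesday

Wednesday


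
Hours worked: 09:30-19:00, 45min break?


8h 45m (525 minutes)

Total time = (19×60+0) - (9×60+30)
= 1140 - 570 = 570 min
Minus break: 570 - 45 = 525 min
= 8h 45m


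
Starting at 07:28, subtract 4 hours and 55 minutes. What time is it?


Start: 448 minutes from midnight
Subtract: 295 minutes
Remaining: 448 - 295 = 153
Hours: 2, Minutes: 33

02:33


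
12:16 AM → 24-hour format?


Input: 12:16 AM
12 AM → 00 (midnight)

00:16


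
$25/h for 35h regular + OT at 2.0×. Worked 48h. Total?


Regular: 35h × $25 = $875.00
Overtime: 48 - 35 = 13h
OT pay: 13h × $25 × 2.0 = $650.00
Total = $875.00 + $650.00 = $1525.00

$1525.00


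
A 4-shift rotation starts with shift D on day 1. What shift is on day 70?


Shifts: A, B, C, D
Start: D (index 3)
Day 70: (3 + 70 - 1) mod 4
= 72 mod 4
= 0
Index 0 → shift A

Shift A


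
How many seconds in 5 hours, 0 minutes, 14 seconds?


18014 seconds

Hours: 5 × 3600 = 18000
Minutes: 0 × 60 = 0
Seconds: 14
Total = 18000 + 0 + 14 = 18014


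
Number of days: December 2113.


Month: December (month 12)
December has 31 days

31 days


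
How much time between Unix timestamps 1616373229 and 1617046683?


673454 seconds (187.1 hours / 7.79 days)

Difference = 1617046683 - 1616373229 = 673454 seconds
In hours: 673454 / 3600 ≈ 187.1
In days: 673454 / 86400 ≈ 7.79


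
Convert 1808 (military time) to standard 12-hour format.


6:08 PM

Hour: 18
18 - 12 = 6 → PM


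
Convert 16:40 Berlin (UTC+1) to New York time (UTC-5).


10:40

Time difference = UTC-5 - UTC+1 = -6 hours
New hour = (16 -6) mod 24
= 10 mod 24 = 10
Minutes unchanged → 10:40


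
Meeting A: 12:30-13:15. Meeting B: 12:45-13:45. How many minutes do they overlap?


30 minutes

Meeting A: 750-795 (in minutes from midnight)
Meeting B: 765-825
Overlap start = max(750, 765) = 765
Overlap end = min(795, 825) = 795
Overlap = max(0, 795 - 765) = 30 min


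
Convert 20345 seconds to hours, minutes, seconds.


Hours: 20345 ÷ 3600 = 5 remainder 2345
Minutes: 2345 ÷ 60 = 39 remainder 5
Seconds: 5

5h 39m 5s


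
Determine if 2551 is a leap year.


Rules: divisible by 4 AND (not by 100 OR by 400)
2551 ÷ 4 = 637 remainder 3 → not divisible by 4
Not divisible by 4 → not a leap year

No


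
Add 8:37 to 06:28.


15:05

Start: 388 minutes from midnight
Add: 517 minutes
Total: 905 minutes
Hours: 905 ÷ 60 = 15 remainder 5


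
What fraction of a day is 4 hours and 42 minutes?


Total minutes: 4×60 + 42 = 282
Day = 24×60 = 1440 minutes
Fraction = 282/1440 ≈ 0.1958
As a percentage: 282/1440 × 100 ≈ 19.58%

0.1958 (19.58%)


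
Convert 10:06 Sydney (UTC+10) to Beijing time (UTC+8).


Time difference = UTC+8 - UTC+10 = -2 hours
New hour = (10 -2) mod 24
= 8 mod 24 = 8
Minutes unchanged → 08:06

08:06


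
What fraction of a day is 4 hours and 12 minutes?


Total minutes: 4×60 + 12 = 252
Day = 24×60 = 1440 minutes
Fraction = 252/1440 = 0.1750
As a percentage: 252/1440 × 100 = 17.50%

0.1750 (17.50%)


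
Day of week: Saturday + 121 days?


Start: Saturday (index 5)
(5 + 121) mod 7
= 126 mod 7
= 0
Index 0 → Monday

Monday


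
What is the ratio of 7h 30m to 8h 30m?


15:17 (0.88)

Duration 1: 450 minutes
Duration 2: 510 minutes
Ratio = 450:510
GCD = 30
Simplified = 15:17
As a decimal: 15/17 ≈ 0.88


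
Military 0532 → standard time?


5:32 AM

Hour: 5
5 < 12 → AM


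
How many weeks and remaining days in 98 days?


Weeks: 98 ÷ 7 = 14 remainder 0

14 weeks 0 days


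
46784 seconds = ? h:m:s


12h 59m 44s

Hours: 46784 ÷ 3600 = 12 remainder 3584
Minutes: 3584 ÷ 60 = 59 remainder 44
Seconds: 44


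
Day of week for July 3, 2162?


Zeller's congruence:
q=3, m=7, k=62, j=21
h = (3 + ⌊13×8/5⌋ + 62 + ⌊62/4⌋ + ⌊21/4⌋ - 2×21) mod 7
= (3 + 20 + 62 + 15 + 5 - 42) mod 7
= 63 mod 7 = 0
h=0 → Saturday

Saturday


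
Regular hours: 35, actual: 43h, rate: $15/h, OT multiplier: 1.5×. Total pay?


Regular: 35h × $15 = $525.00
Overtime: 43 - 35 = 8h
OT pay: 8h × $15 × 1.5 = $180.00
Total = $525.00 + $180.00 = $705.00

$705.00


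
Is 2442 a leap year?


Rules: divisible by 4 AND (not by 100 OR by 400)
2442 ÷ 4 = 610 remainder 2 → not divisible by 4
Not divisible by 4 → not a leap year

No


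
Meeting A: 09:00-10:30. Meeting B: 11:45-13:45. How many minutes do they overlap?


Meeting A: 540-630 (in minutes from midnight)
Meeting B: 705-825
Overlap start = max(540, 705) = 705
Overlap end = min(630, 825) = 630
Overlap = max(0, 630 - 705) = 0 min

0 minutes


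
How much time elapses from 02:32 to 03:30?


End time in minutes: 3×60 + 30 = 210
Start time in minutes: 2×60 + 32 = 152
Difference = 210 - 152 = 58 minutes
= 0 hours 58 minutes

0h 58m


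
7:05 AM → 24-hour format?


Input: 7:05 AM
AM hour stays: 7

07:05


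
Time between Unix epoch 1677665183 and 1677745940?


Difference = 1677745940 - 1677665183 = 80757 seconds
In hours: 80757 / 3600 ≈ 22.4
In days: 80757 / 86400 ≈ 0.93

80757 seconds (22.4 hours / 0.93 days)


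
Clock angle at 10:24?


Hour hand = 10×30 + 24×0.5 = 312.0°
Minute hand = 24×6 = 144°
Difference = |312.0 - 144| = 168.0°

168.0°


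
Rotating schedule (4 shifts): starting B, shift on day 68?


Shifts: A, B, C, D
Start: B (index 1)
Day 68: (1 + 68 - 1) mod 4
= 68 mod 4
= 0
Index 0 → shift A

Shift A


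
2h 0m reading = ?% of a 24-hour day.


8.3%

Time: 120 minutes
Day: 1440 minutes
Percentage = (120/1440) × 100 ≈ 8.3%


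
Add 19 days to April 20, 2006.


Start: April 20, 2006
Add 19 days
April 20 → May 1: 30 - 20 + 1 = 11 days (19 - 11 = 8 left)
May 1 + 8 = May 9, 2006

May 9, 2006


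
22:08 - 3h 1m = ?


Start: 1328 minutes from midnight
Subtract: 181 minutes
Remaining: 1328 - 181 = 1147
Hours: 19, Minutes: 7

19:07


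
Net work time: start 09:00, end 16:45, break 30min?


Total time = (16×60+45) - (9×60+0)
= 1005 - 540 = 465 min
Minus break: 465 - 30 = 435 min
= 7h 15m

7h 15m (435 minutes)


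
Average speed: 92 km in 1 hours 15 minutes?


Distance: 92 km
Time: 1h 15m = 75 min = 75/60 = 5/4 hours
Speed = 92 ÷ (5/4) = 92 × 4 / 5 = 368/5 = 73.6 km/h

73.6 km/h


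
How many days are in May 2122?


31 days

Month: May (month 5)
May has 31 days


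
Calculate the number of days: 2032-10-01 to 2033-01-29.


120 days

From October 1, 2032 to January 29, 2033
Rest of October 2032: 31 - 1 = 30
Full months: November 30, December 31
Days into January 2033: 29
Total = 30 + 30 + 31 + 29 = 120 days


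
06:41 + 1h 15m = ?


07:56

Start: 401 minutes from midnight
Add: 75 minutes
Total: 476 minutes
Hours: 476 ÷ 60 = 7 remainder 56


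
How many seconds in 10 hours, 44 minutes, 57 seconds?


Hours: 10 × 3600 = 36000
Minutes: 44 × 60 = 2640
Seconds: 57
Total = 36000 + 2640 + 57 = 38697

38697 seconds


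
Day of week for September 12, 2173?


Sunday

Zeller's congruence:
q=12, m=9, k=73, j=21
h = (12 + ⌊13×10/5⌋ + 73 + ⌊73/4⌋ + ⌊21/4⌋ - 2×21) mod 7
= (12 + 26 + 73 + 18 + 5 - 42) mod 7
= 92 mod 7 = 1
h=1 → Sunday


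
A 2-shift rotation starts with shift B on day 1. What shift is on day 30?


Shifts: A, B
Start: B (index 1)
Day 30: (1 + 30 - 1) mod 2
= 30 mod 2
= 0
Index 0 → shift A

Shift A


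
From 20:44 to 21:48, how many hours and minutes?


1h 4m

End time in minutes: 21×60 + 48 = 1308
Start time in minutes: 20×60 + 44 = 1244
Difference = 1308 - 1244 = 64 minutes
= 1 hours 4 minutes


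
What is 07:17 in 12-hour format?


Hour: 7
7 < 12 → AM

7:17 AM


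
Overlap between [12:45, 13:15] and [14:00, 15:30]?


Meeting A: 765-795 (in minutes from midnight)
Meeting B: 840-930
Overlap start = max(765, 840) = 840
Overlap end = min(795, 930) = 795
Overlap = max(0, 795 - 840) = 0 min

0 minutes


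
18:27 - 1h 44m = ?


16:43

Start: 1107 minutes from midnight
Subtract: 104 minutes
Remaining: 1107 - 104 = 1003
Hours: 16, Minutes: 43


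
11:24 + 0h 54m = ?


12:18

Start: 684 minutes from midnight
Add: 54 minutes
Total: 738 minutes
Hours: 738 ÷ 60 = 12 remainder 18


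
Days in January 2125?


31 days

Month: January (month 1)
January has 31 days


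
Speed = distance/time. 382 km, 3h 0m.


Distance: 382 km
Time: 3 hours
Speed = 382 / 3 ≈ 127.3 km/h

127.3 km/h


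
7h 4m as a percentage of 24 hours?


0.2944 (29.44%)

Total minutes: 7×60 + 4 = 424
Day = 24×60 = 1440 minutes
Fraction = 424/1440 ≈ 0.2944
As a percentage: 424/1440 × 100 ≈ 29.44%


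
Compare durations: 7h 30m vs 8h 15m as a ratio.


10:11 (0.91)

Duration 1: 450 minutes
Duration 2: 495 minutes
Ratio = 450:495
GCD = 45
Simplified = 10:11
As a decimal: 10/11 ≈ 0.91


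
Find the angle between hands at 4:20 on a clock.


10.0°

Hour hand = 4×30 + 20×0.5 = 130.0°
Minute hand = 20×6 = 120°
Difference = |130.0 - 120| = 10.0°


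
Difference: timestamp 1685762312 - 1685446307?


Difference = 1685762312 - 1685446307 = 316005 seconds
In hours: 316005 / 3600 ≈ 87.8
In days: 316005 / 86400 ≈ 3.66

316005 seconds (87.8 hours / 3.66 days)


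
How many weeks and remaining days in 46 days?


Weeks: 46 ÷ 7 = 6 remainder 4

6 weeks 4 days


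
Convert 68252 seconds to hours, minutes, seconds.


Hours: 68252 ÷ 3600 = 18 remainder 3452
Minutes: 3452 ÷ 60 = 57 remainder 32
Seconds: 32

18h 57m 32s


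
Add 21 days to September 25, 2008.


Start: September 25, 2008
Add 21 days
September 25 → October 1: 30 - 25 + 1 = 6 days (21 - 6 = 15 left)
October 1 + 15 = October 16, 2008

October 16, 2008


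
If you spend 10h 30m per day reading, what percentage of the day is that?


Time: 630 minutes
Day: 1440 minutes
Percentage = (630/1440) × 100 ≈ 43.8%

43.8%


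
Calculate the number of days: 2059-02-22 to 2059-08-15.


174 days

From February 22, 2059 to August 15, 2059
Rest of February 2059: 28 - 22 = 6
Full months: March 31, April 30, May 31, June 30, July 31
Days into August 2059: 15
Total = 6 + 31 + 30 + 31 + 30 + 31 + 15 = 174 days


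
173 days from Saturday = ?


Thursday

Start: Saturday (index 5)
(5 + 173) mod 7
= 178 mod 7
= 3
Index 3 → Thursday


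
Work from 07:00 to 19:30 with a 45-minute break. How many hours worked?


Total time = (19×60+30) - (7×60+0)
= 1170 - 420 = 750 min
Minus break: 750 - 45 = 705 min
= 11h 45m

11h 45m (705 minutes)


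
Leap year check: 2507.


Rules: divisible by 4 AND (not by 100 OR by 400)
2507 ÷ 4 = 626 remainder 3 → not divisible by 4
Not divisible by 4 → not a leap year

No


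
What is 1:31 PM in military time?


Input: 1:31 PM
PM: 1 + 12 = 13

13:31


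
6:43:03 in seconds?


24183 seconds

Hours: 6 × 3600 = 21600
Minutes: 43 × 60 = 2580
Seconds: 3
Total = 21600 + 2580 + 3 = 24183


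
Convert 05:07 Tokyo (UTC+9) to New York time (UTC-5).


15:07 (previous day)

Time difference = UTC-5 - UTC+9 = -14 hours
New hour = (5 -14) mod 24
= -9 mod 24 = 15
Minutes unchanged → 15:07; -9 < 0 → previous day


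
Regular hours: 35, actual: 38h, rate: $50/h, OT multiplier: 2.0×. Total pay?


Regular: 35h × $50 = $1750.00
Overtime: 38 - 35 = 3h
OT pay: 3h × $50 × 2.0 = $300.00
Total = $1750.00 + $300.00 = $2050.00

$2050.00


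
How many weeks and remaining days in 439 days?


62 weeks 5 days

Weeks: 439 ÷ 7 = 62 remainder 5
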